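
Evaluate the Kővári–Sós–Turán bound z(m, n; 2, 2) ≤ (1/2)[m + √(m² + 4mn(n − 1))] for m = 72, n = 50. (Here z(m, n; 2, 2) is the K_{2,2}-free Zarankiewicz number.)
z(72, 50; 2, 2) ≤ (1/2)[72 + √(72² + 4·72·50·49)] = (1/2)[72 + √710784] = 457.54

Kővári–Sós–Turán: let r_1, ..., r_72 be the row sums and z = Σ r_i the total number of 1s. Each pair of columns can share at most one row with both entries 1 (else a 2×2 all-ones block appears), so Σ_i C(r_i, 2) ≤ C(50, 2) = 1225. By convexity Σ_i C(r_i, 2) ≥ 72·C(z/72, 2) = z(z − 72)/(2·72), giving z² − 72z − 72·50·49 ≤ 0 and hence z ≤ (1/2)[72 + √(5184 + 4·176400)] = (1/2)[72 + √710784] ≈ (1/2)(72 + 843.0801) = 457.54.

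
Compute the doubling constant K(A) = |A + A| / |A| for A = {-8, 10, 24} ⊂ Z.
K = |A + A| / |A| = 6/3 = 2

Enumerate A + A = {a + b : a, b ∈ A}. With |A| = 3, there are |A|^2 = 9 ordered sum pairs; collecting distinct values, A + A = {-16, 2, 16, 20, 34, 48}, so |A + A| = 6. Thus K = 6/3 = 2. For comparison, the minimum possible |A + A| over all 3-element sets is 2·3 − 1 = 5 (so min K = 5/3), attained only by arithmetic progressions.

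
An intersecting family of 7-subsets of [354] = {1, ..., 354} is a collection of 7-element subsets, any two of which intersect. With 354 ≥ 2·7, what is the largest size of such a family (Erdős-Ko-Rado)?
max |F| = C(353, 6) = 2574925713360

The Erdős-Ko-Rado theorem states: for n ≥ 2k, an intersecting family of k-subsets of an n-element set has size at most C(n − 1, k − 1), with equality for 'star' families {A ⊆ [n] : |A| = k, i ∈ A} (fix an element i). For n = 354, k = 7: C(353, 6) = 2574925713360.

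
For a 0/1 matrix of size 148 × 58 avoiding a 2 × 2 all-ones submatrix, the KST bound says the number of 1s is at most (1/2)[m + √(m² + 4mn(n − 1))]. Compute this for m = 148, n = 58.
z(148, 58; 2, 2) ≤ (1/2)[148 + √(148² + 4·148·58·57)] = (1/2)[148 + √1979056] = 777.3946

Kővári–Sós–Turán: let r_1, ..., r_148 be the row sums and z = Σ r_i the total number of 1s. Each pair of columns can share at most one row with both entries 1 (else a 2×2 all-ones block appears), so Σ_i C(r_i, 2) ≤ C(58, 2) = 1653. By convexity Σ_i C(r_i, 2) ≥ 148·C(z/148, 2) = z(z − 148)/(2·148), giving z² − 148z − 148·58·57 ≤ 0 and hence z ≤ (1/2)[148 + √(21904 + 4·489288)] = (1/2)[148 + √1979056] ≈ (1/2)(148 + 1406.7893) = 777.3946.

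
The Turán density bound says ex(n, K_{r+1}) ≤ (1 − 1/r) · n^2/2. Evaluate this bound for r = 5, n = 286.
Turán density bound = (4/5) · 286^2/2 = 163592/5 ≈ 32718.4

Turán's theorem: ex(n, K_{r+1}) is achieved by the complete r-partite Turán graph T(n, r) with parts as balanced as possible, and is at most (1 − 1/r) · n^2/2. For r = 5, n = 286: the density bound is (4/5) · 81796/2 = 163592/5 ≈ 32718.4. The integer-valued extremum is e(T(286, 5)) = 32718, which is strictly less than the density bound 163592/5 since 5 ∤ 286 (the parts of T(286, 5) cannot all be equal).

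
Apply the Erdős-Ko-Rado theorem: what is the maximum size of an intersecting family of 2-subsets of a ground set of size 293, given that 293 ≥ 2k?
max |F| = C(292, 1) = 292

Erdős-Ko-Rado (1961): when n ≥ 2k, max |F| = C(n−1, k−1). The bound is attained by the star {A : i ∈ A} for any fixed i ∈ [n]. Here C(293−1, 2−1) = C(292, 1) = 292.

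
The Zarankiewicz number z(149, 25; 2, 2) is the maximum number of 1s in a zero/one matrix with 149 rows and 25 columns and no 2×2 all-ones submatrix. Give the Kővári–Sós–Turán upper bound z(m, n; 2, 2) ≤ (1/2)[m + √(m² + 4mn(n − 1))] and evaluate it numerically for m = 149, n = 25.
z(149, 25; 2, 2) ≤ (1/2)[149 + √(149² + 4·149·25·24)] = (1/2)[149 + √379801] = 382.64

Kővári–Sós–Turán: let r_1, ..., r_149 be the row sums and z = Σ r_i the total number of 1s. Each pair of columns can share at most one row with both entries 1 (else a 2×2 all-ones block appears), so Σ_i C(r_i, 2) ≤ C(25, 2) = 300. By convexity Σ_i C(r_i, 2) ≥ 149·C(z/149, 2) = z(z − 149)/(2·149), giving z² − 149z − 149·25·24 ≤ 0 and hence z ≤ (1/2)[149 + √(22201 + 4·89400)] = (1/2)[149 + √379801] ≈ (1/2)(149 + 616.28) = 382.64.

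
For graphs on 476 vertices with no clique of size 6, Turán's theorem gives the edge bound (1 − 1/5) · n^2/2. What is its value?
Turán density bound = (4/5) · 476^2/2 = 453152/5 ≈ 90630.4

Turán's theorem: ex(n, K_{r+1}) is achieved by the complete r-partite Turán graph T(n, r) with parts as balanced as possible, and is at most (1 − 1/r) · n^2/2. For r = 5, n = 476: the density bound is (4/5) · 226576/2 = 453152/5 ≈ 90630.4. The integer-valued extremum is e(T(476, 5)) = 90630, which is strictly less than the density bound 453152/5 since 5 ∤ 476 (the parts of T(476, 5) cannot all be equal).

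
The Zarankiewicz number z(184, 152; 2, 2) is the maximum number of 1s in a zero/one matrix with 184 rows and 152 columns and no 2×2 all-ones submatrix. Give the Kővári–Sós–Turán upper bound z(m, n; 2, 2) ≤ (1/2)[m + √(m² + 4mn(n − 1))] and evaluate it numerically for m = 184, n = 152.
z(184, 152; 2, 2) ≤ (1/2)[184 + √(184² + 4·184·152·151)] = (1/2)[184 + √16926528] = 2149.0931

Kővári–Sós–Turán: let r_1, ..., r_184 be the row sums and z = Σ r_i the total number of 1s. Each pair of columns can share at most one row with both entries 1 (else a 2×2 all-ones block appears), so Σ_i C(r_i, 2) ≤ C(152, 2) = 11476. By convexity Σ_i C(r_i, 2) ≥ 184·C(z/184, 2) = z(z − 184)/(2·184), giving z² − 184z − 184·152·151 ≤ 0 and hence z ≤ (1/2)[184 + √(33856 + 4·4223168)] = (1/2)[184 + √16926528] ≈ (1/2)(184 + 4114.1862) = 2149.0931.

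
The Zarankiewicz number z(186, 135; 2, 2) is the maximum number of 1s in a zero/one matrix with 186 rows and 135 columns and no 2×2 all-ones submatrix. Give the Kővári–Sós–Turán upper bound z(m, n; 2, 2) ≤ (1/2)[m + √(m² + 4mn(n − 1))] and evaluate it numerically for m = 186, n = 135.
z(186, 135; 2, 2) ≤ (1/2)[186 + √(186² + 4·186·135·134)] = (1/2)[186 + √13493556] = 1929.6788

Kővári–Sós–Turán: let r_1, ..., r_186 be the row sums and z = Σ r_i the total number of 1s. Each pair of columns can share at most one row with both entries 1 (else a 2×2 all-ones block appears), so Σ_i C(r_i, 2) ≤ C(135, 2) = 9045. By convexity Σ_i C(r_i, 2) ≥ 186·C(z/186, 2) = z(z − 186)/(2·186), giving z² − 186z − 186·135·134 ≤ 0 and hence z ≤ (1/2)[186 + √(34596 + 4·3364740)] = (1/2)[186 + √13493556] ≈ (1/2)(186 + 3673.3576) = 1929.6788.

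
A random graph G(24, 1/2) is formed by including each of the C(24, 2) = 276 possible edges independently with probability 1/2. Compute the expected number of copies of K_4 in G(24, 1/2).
E[# K_4] = C(24, 4) · (1/2)^C(4, 2) = 10626 / 2^6 = 5313/32 = 166.03125

For each 4-subset S of vertices (there are C(24, 4) = 10626 such S), let X_S = 1 if S induces a K_4 (all C(4, 2) = 6 edges present). Then P(X_S = 1) = (1/2)^6 = 1/64. By linearity of expectation, E[# K_4] = C(24, 4) · (1/2)^6 = 10626 / 64 = 5313/32 = 166.03125.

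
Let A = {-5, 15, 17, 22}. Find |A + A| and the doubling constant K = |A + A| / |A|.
K = |A + A| / |A| = 10/4 = 5/2

Enumerate A + A = {a + b : a, b ∈ A}. With |A| = 4, there are |A|^2 = 16 ordered sum pairs; collecting distinct values, A + A = {-10, 10, 12, 17, 30, 32, 34, 37, 39, 44}, so |A + A| = 10. Thus K = 10/4 = 5/2. For comparison, the minimum possible |A + A| over all 4-element sets is 2·4 − 1 = 7 (so min K = 7/4), attained only by arithmetic progressions.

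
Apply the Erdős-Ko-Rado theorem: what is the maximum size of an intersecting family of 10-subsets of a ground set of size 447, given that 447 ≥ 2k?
max |F| = C(446, 9) = 1774069784661404230

Erdős-Ko-Rado (1961): when n ≥ 2k, max |F| = C(n−1, k−1). The bound is attained by the star {A : i ∈ A} for any fixed i ∈ [n]. Here C(447−1, 10−1) = C(446, 9) = 1774069784661404230.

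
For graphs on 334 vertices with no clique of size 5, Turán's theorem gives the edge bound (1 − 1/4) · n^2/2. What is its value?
Turán density bound = (3/4) · 334^2/2 = 83667/2 ≈ 41833.5

Turán's theorem: ex(n, K_{r+1}) is achieved by the complete r-partite Turán graph T(n, r) with parts as balanced as possible, and is at most (1 − 1/r) · n^2/2. For r = 4, n = 334: the density bound is (3/4) · 111556/2 = 83667/2 ≈ 41833.5. The integer-valued extremum is e(T(334, 4)) = 41833, which is strictly less than the density bound 83667/2 since 4 ∤ 334 (the parts of T(334, 4) cannot all be equal).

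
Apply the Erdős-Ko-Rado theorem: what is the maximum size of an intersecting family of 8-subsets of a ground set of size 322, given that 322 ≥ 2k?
max |F| = C(321, 7) = 65237780314080

The Erdős-Ko-Rado theorem states: for n ≥ 2k, an intersecting family of k-subsets of an n-element set has size at most C(n − 1, k − 1), with equality for 'star' families {A ⊆ [n] : |A| = k, i ∈ A} (fix an element i). For n = 322, k = 8: C(321, 7) = 65237780314080.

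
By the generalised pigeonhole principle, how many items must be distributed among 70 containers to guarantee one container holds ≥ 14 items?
n = (14 − 1)·70 + 1 = 911

By the generalised pigeonhole principle, to guarantee some box contains ≥ r objects we need more than (r − 1) · k objects total. Threshold: n = (r − 1) · k + 1. With r = 14 and k = 70: n = 13 · 70 + 1 = 910 + 1 = 911. For n = 910 = 13 · 70, we can put exactly 13 objects in every box, avoiding 14 in any single one — so 911 is tight.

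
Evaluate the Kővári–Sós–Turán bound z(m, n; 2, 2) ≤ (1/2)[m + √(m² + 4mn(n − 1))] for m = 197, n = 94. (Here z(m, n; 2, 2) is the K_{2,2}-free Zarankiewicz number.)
z(197, 94; 2, 2) ≤ (1/2)[197 + √(197² + 4·197·94·93)] = (1/2)[197 + √6927505] = 1414.5077

Kővári–Sós–Turán: let r_1, ..., r_197 be the row sums and z = Σ r_i the total number of 1s. Each pair of columns can share at most one row with both entries 1 (else a 2×2 all-ones block appears), so Σ_i C(r_i, 2) ≤ C(94, 2) = 4371. By convexity Σ_i C(r_i, 2) ≥ 197·C(z/197, 2) = z(z − 197)/(2·197), giving z² − 197z − 197·94·93 ≤ 0 and hence z ≤ (1/2)[197 + √(38809 + 4·1722174)] = (1/2)[197 + √6927505] ≈ (1/2)(197 + 2632.0154) = 1414.5077.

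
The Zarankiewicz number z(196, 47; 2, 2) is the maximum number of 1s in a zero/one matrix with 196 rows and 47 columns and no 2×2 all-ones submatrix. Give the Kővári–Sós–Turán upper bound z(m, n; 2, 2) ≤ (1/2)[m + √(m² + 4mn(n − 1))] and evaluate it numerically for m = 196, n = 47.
z(196, 47; 2, 2) ≤ (1/2)[196 + √(196² + 4·196·47·46)] = (1/2)[196 + √1733424] = 756.2978

Kővári–Sós–Turán: let r_1, ..., r_196 be the row sums and z = Σ r_i the total number of 1s. Each pair of columns can share at most one row with both entries 1 (else a 2×2 all-ones block appears), so Σ_i C(r_i, 2) ≤ C(47, 2) = 1081. By convexity Σ_i C(r_i, 2) ≥ 196·C(z/196, 2) = z(z − 196)/(2·196), giving z² − 196z − 196·47·46 ≤ 0 and hence z ≤ (1/2)[196 + √(38416 + 4·423752)] = (1/2)[196 + √1733424] ≈ (1/2)(196 + 1316.5956) = 756.2978.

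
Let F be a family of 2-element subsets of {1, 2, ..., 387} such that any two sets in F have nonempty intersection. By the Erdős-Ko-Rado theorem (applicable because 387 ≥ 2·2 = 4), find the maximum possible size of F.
max |F| = C(386, 1) = 386

Erdős-Ko-Rado (1961): when n ≥ 2k, max |F| = C(n−1, k−1). The bound is attained by the star {A : i ∈ A} for any fixed i ∈ [n]. Here C(387−1, 2−1) = C(386, 1) = 386.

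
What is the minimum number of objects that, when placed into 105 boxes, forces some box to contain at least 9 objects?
n = (9 − 1)·105 + 1 = 841

By the generalised pigeonhole principle, to guarantee some box contains ≥ r objects we need more than (r − 1) · k objects total. Threshold: n = (r − 1) · k + 1. With r = 9 and k = 105: n = 8 · 105 + 1 = 840 + 1 = 841. For n = 840 = 8 · 105, we can put exactly 8 objects in every box, avoiding 9 in any single one — so 841 is tight.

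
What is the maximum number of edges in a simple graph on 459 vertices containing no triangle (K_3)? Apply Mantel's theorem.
ex(459, K_3) = ⌊459^2/4⌋ = 52670

Mantel (1907): a triangle-free graph on n vertices has at most ⌊n^2/4⌋ edges, with equality for the complete bipartite graph K_{⌊n/2⌋, ⌈n/2⌉}. For n = 459: ⌊459^2/4⌋ = ⌊210681/4⌋ = 52670. The extremal graph is K_{229, 230}, which has 229·230 = 52670 edges.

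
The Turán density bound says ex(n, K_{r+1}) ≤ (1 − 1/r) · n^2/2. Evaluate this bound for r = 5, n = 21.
Turán density bound = (4/5) · 21^2/2 = 882/5 ≈ 176.4

Turán's theorem: ex(n, K_{r+1}) is achieved by the complete r-partite Turán graph T(n, r) with parts as balanced as possible, and is at most (1 − 1/r) · n^2/2. For r = 5, n = 21: the density bound is (4/5) · 441/2 = 882/5 ≈ 176.4. The integer-valued extremum is e(T(21, 5)) = 176, which is strictly less than the density bound 882/5 since 5 ∤ 21 (the parts of T(21, 5) cannot all be equal).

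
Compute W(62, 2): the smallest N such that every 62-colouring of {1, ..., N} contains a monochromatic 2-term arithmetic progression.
W(62, 2) = 62 + 1 = 63

A 2-term AP is any pair of integers, so a monochromatic 2-AP exists iff some colour is used at least twice. With 62 colours, the colouring i ↦ i on {1, ..., 62} uses each colour once, avoiding any monochromatic pair, so W(62, 2) > 62. For {1, ..., 63}, pigeonhole forces two integers of the same colour, which form a monochromatic 2-AP. Hence W(62, 2) = 63.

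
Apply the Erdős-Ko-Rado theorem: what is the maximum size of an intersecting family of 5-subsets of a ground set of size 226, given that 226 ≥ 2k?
max |F| = C(225, 4) = 103962600

The Erdős-Ko-Rado theorem states: for n ≥ 2k, an intersecting family of k-subsets of an n-element set has size at most C(n − 1, k − 1), with equality for 'star' families {A ⊆ [n] : |A| = k, i ∈ A} (fix an element i). For n = 226, k = 5: C(225, 4) = 103962600.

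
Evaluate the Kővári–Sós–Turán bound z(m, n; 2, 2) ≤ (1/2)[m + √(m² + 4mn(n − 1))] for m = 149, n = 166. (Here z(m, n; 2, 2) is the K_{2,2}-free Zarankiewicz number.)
z(149, 166; 2, 2) ≤ (1/2)[149 + √(149² + 4·149·166·165)] = (1/2)[149 + √16346641] = 2096.049

Kővári–Sós–Turán: let r_1, ..., r_149 be the row sums and z = Σ r_i the total number of 1s. Each pair of columns can share at most one row with both entries 1 (else a 2×2 all-ones block appears), so Σ_i C(r_i, 2) ≤ C(166, 2) = 13695. By convexity Σ_i C(r_i, 2) ≥ 149·C(z/149, 2) = z(z − 149)/(2·149), giving z² − 149z − 149·166·165 ≤ 0 and hence z ≤ (1/2)[149 + √(22201 + 4·4081110)] = (1/2)[149 + √16346641] ≈ (1/2)(149 + 4043.0979) = 2096.049.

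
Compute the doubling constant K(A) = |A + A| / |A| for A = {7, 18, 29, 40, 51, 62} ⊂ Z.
K = |A + A| / |A| = 11/6

Enumerate A + A = {a + b : a, b ∈ A}. With |A| = 6, there are |A|^2 = 36 ordered sum pairs; collecting distinct values, A + A = {14, 25, 36, 47, 58, 69, 80, 91, 102, 113, 124}, so |A + A| = 11. Thus K = 11/6. Here |A + A| = 2|A| − 1 = 11, the minimum possible — so K = 11/6 is minimal, which holds iff A is an arithmetic progression.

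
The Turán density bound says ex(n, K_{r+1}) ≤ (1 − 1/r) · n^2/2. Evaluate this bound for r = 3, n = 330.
Turán density bound = (2/3) · 330^2/2 = 36300

Turán's theorem: ex(n, K_{r+1}) is achieved by the complete r-partite Turán graph T(n, r) with parts as balanced as possible, and is at most (1 − 1/r) · n^2/2. For r = 3, n = 330: the density bound is (2/3) · 108900/2 = 36300. Since 3 ∣ 330, the Turán graph T(330, 3) has parts of equal size 110, and its edge count e(T(330, 3)) = 36300 attains the density bound exactly.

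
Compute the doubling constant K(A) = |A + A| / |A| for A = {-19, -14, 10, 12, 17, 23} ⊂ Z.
K = |A + A| / |A| = 20/6 = 10/3

Enumerate A + A = {a + b : a, b ∈ A}. With |A| = 6, there are |A|^2 = 36 ordered sum pairs; collecting distinct values, A + A = {-38, -33, -28, -9, -7, -4, -2, 3, 4, 9, 20, 22, 24, 27, 29, 33, 34, 35, 40, 46}, so |A + A| = 20. Thus K = 20/6 = 10/3. For comparison, the minimum possible |A + A| over all 6-element sets is 2·6 − 1 = 11 (so min K = 11/6), attained only by arithmetic progressions.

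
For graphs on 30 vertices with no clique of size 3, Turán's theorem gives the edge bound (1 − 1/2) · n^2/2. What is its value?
Turán density bound = (1/2) · 30^2/2 = 225

Turán's theorem: ex(n, K_{r+1}) is achieved by the complete r-partite Turán graph T(n, r) with parts as balanced as possible, and is at most (1 − 1/r) · n^2/2. For r = 2, n = 30: the density bound is (1/2) · 900/2 = 225. Since 2 ∣ 30, the Turán graph T(30, 2) has parts of equal size 15, and its edge count e(T(30, 2)) = 225 attains the density bound exactly.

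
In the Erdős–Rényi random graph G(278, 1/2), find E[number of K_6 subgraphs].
E[# K_6] = C(278, 6) · (1/2)^C(6, 2) = 607221379765 / 2^15 ≈ 18530925.896149

For each 6-subset S of vertices (there are C(278, 6) = 607221379765 such S), let X_S = 1 if S induces a K_6 (all C(6, 2) = 15 edges present). Then P(X_S = 1) = (1/2)^15 = 1/32768. By linearity of expectation, E[# K_6] = C(278, 6) · (1/2)^15 = 607221379765 / 32768 ≈ 18530925.896149.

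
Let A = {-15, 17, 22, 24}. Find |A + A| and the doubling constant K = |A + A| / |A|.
K = |A + A| / |A| = 10/4 = 5/2

Enumerate A + A = {a + b : a, b ∈ A}. With |A| = 4, there are |A|^2 = 16 ordered sum pairs; collecting distinct values, A + A = {-30, 2, 7, 9, 34, 39, 41, 44, 46, 48}, so |A + A| = 10. Thus K = 10/4 = 5/2. For comparison, the minimum possible |A + A| over all 4-element sets is 2·4 − 1 = 7 (so min K = 7/4), attained only by arithmetic progressions.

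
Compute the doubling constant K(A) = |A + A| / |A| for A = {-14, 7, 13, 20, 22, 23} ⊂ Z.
K = |A + A| / |A| = 21/6 = 7/2

Enumerate A + A = {a + b : a, b ∈ A}. With |A| = 6, there are |A|^2 = 36 ordered sum pairs; collecting distinct values, A + A = {-28, -7, -1, 6, 8, 9, 14, 20, 26, 27, 29, 30, 33, 35, 36, 40, 42, 43, 44, 45, 46}, so |A + A| = 21. Thus K = 21/6 = 7/2. For comparison, the minimum possible |A + A| over all 6-element sets is 2·6 − 1 = 11 (so min K = 11/6), attained only by arithmetic progressions.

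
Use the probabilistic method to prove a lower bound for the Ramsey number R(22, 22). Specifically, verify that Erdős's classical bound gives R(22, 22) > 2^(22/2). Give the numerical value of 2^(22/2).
2^(22/2) = 2048; so R(22, 22) > 2048

Colour each edge of K_n uniformly at random with red/blue. The expected number of monochromatic K_22 is C(n, 22) · 2 · 2^(−C(22,2)). If C(n, 22) · 2^(1 − C(22,2)) < 1, then with positive probability no monochromatic K_22 exists, so R(22, 22) > n. The standard estimate C(n, 22) ≤ n^22/22! shows this inequality holds whenever n ≤ 2^(22/2) (since 22! · 2^(C(22,2) − 1) > 2^(22^2/2) ≥ n^22). Hence R(22, 22) > 2^(22/2) = 2048.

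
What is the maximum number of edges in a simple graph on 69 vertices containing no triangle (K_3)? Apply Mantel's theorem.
ex(69, K_3) = ⌊69^2/4⌋ = 1190

Mantel (1907): a triangle-free graph on n vertices has at most ⌊n^2/4⌋ edges, with equality for the complete bipartite graph K_{⌊n/2⌋, ⌈n/2⌉}. For n = 69: ⌊69^2/4⌋ = ⌊4761/4⌋ = 1190. The extremal graph is K_{34, 35}, which has 34·35 = 1190 edges.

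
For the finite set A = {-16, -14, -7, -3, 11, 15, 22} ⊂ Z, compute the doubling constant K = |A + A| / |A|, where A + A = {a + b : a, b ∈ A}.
K = |A + A| / |A| = 26/7

Enumerate A + A = {a + b : a, b ∈ A}. With |A| = 7, there are |A|^2 = 49 ordered sum pairs; collecting distinct values, A + A = {-32, -30, -28, -23, -21, -19, -17, -14, -10, -6, -5, -3, -1, 1, 4, 6, 8, 12, 15, 19, 22, 26, 30, 33, 37, 44}, so |A + A| = 26. Thus K = 26/7. For comparison, the minimum possible |A + A| over all 7-element sets is 2·7 − 1 = 13 (so min K = 13/7), attained only by arithmetic progressions.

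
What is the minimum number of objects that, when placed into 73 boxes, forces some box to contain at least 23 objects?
n = (23 − 1)·73 + 1 = 1607

By the generalised pigeonhole principle, to guarantee some box contains ≥ r objects we need more than (r − 1) · k objects total. Threshold: n = (r − 1) · k + 1. With r = 23 and k = 73: n = 22 · 73 + 1 = 1606 + 1 = 1607. For n = 1606 = 22 · 73, we can put exactly 22 objects in every box, avoiding 23 in any single one — so 1607 is tight.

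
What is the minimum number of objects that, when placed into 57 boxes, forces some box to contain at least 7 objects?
n = (7 − 1)·57 + 1 = 343

By the generalised pigeonhole principle, to guarantee some box contains ≥ r objects we need more than (r − 1) · k objects total. Threshold: n = (r − 1) · k + 1. With r = 7 and k = 57: n = 6 · 57 + 1 = 342 + 1 = 343. For n = 342 = 6 · 57, we can put exactly 6 objects in every box, avoiding 7 in any single one — so 343 is tight.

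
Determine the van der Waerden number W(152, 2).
W(152, 2) = 152 + 1 = 153

A 2-term AP is any pair of integers, so a monochromatic 2-AP exists iff some colour is used at least twice. With 152 colours, the colouring i ↦ i on {1, ..., 152} uses each colour once, avoiding any monochromatic pair, so W(152, 2) > 152. For {1, ..., 153}, pigeonhole forces two integers of the same colour, which form a monochromatic 2-AP. Hence W(152, 2) = 153.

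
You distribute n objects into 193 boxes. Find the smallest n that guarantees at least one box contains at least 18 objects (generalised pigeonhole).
n = (18 − 1)·193 + 1 = 3282

By the generalised pigeonhole principle, to guarantee some box contains ≥ r objects we need more than (r − 1) · k objects total. Threshold: n = (r − 1) · k + 1. With r = 18 and k = 193: n = 17 · 193 + 1 = 3281 + 1 = 3282. For n = 3281 = 17 · 193, we can put exactly 17 objects in every box, avoiding 18 in any single one — so 3282 is tight.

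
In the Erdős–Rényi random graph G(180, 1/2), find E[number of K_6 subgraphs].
E[# K_6] = C(180, 6) · (1/2)^C(6, 2) = 43424719800 / 2^15 = 5428089975/4096 ≈ 1325217.279053

For each 6-subset S of vertices (there are C(180, 6) = 43424719800 such S), let X_S = 1 if S induces a K_6 (all C(6, 2) = 15 edges present). Then P(X_S = 1) = (1/2)^15 = 1/32768. By linearity of expectation, E[# K_6] = C(180, 6) · (1/2)^15 = 43424719800 / 32768 = 5428089975/4096 ≈ 1325217.279053.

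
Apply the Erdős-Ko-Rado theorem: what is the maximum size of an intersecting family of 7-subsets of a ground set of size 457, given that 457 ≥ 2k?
max |F| = C(456, 6) = 12081275121916

Erdős-Ko-Rado (1961): when n ≥ 2k, max |F| = C(n−1, k−1). The bound is attained by the star {A : i ∈ A} for any fixed i ∈ [n]. Here C(457−1, 7−1) = C(456, 6) = 12081275121916.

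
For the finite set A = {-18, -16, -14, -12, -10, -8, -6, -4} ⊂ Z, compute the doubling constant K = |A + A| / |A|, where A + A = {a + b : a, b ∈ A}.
K = |A + A| / |A| = 15/8

Enumerate A + A = {a + b : a, b ∈ A}. With |A| = 8, there are |A|^2 = 64 ordered sum pairs; collecting distinct values, A + A = {-36, -34, -32, -30, -28, -26, -24, -22, -20, -18, -16, -14, -12, -10, -8}, so |A + A| = 15. Thus K = 15/8. Here |A + A| = 2|A| − 1 = 15, the minimum possible — so K = 15/8 is minimal, which holds iff A is an arithmetic progression.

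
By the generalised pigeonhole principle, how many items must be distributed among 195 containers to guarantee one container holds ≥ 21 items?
n = (21 − 1)·195 + 1 = 3901

By the generalised pigeonhole principle, to guarantee some box contains ≥ r objects we need more than (r − 1) · k objects total. Threshold: n = (r − 1) · k + 1. With r = 21 and k = 195: n = 20 · 195 + 1 = 3900 + 1 = 3901. For n = 3900 = 20 · 195, we can put exactly 20 objects in every box, avoiding 21 in any single one — so 3901 is tight.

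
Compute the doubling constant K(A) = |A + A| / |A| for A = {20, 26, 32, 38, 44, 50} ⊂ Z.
K = |A + A| / |A| = 11/6

Enumerate A + A = {a + b : a, b ∈ A}. With |A| = 6, there are |A|^2 = 36 ordered sum pairs; collecting distinct values, A + A = {40, 46, 52, 58, 64, 70, 76, 82, 88, 94, 100}, so |A + A| = 11. Thus K = 11/6. Here |A + A| = 2|A| − 1 = 11, the minimum possible — so K = 11/6 is minimal, which holds iff A is an arithmetic progression.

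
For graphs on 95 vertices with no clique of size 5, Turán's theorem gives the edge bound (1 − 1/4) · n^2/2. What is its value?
Turán density bound = (3/4) · 95^2/2 = 27075/8 ≈ 3384.375

Turán's theorem: ex(n, K_{r+1}) is achieved by the complete r-partite Turán graph T(n, r) with parts as balanced as possible, and is at most (1 − 1/r) · n^2/2. For r = 4, n = 95: the density bound is (3/4) · 9025/2 = 27075/8 ≈ 3384.375. The integer-valued extremum is e(T(95, 4)) = 3384, which is strictly less than the density bound 27075/8 since 4 ∤ 95 (the parts of T(95, 4) cannot all be equal).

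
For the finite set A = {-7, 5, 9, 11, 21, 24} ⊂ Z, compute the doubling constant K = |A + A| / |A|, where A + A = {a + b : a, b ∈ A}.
K = |A + A| / |A| = 20/6 = 10/3

Enumerate A + A = {a + b : a, b ∈ A}. With |A| = 6, there are |A|^2 = 36 ordered sum pairs; collecting distinct values, A + A = {-14, -2, 2, 4, 10, 14, 16, 17, 18, 20, 22, 26, 29, 30, 32, 33, 35, 42, 45, 48}, so |A + A| = 20. Thus K = 20/6 = 10/3. For comparison, the minimum possible |A + A| over all 6-element sets is 2·6 − 1 = 11 (so min K = 11/6), attained only by arithmetic progressions.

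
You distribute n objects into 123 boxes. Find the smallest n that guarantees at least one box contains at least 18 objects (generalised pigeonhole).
n = (18 − 1)·123 + 1 = 2092

By the generalised pigeonhole principle, to guarantee some box contains ≥ r objects we need more than (r − 1) · k objects total. Threshold: n = (r − 1) · k + 1. With r = 18 and k = 123: n = 17 · 123 + 1 = 2091 + 1 = 2092. For n = 2091 = 17 · 123, we can put exactly 17 objects in every box, avoiding 18 in any single one — so 2092 is tight.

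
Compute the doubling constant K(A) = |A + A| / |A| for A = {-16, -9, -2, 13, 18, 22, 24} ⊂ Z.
K = |A + A| / |A| = 27/7

Enumerate A + A = {a + b : a, b ∈ A}. With |A| = 7, there are |A|^2 = 49 ordered sum pairs; collecting distinct values, A + A = {-32, -25, -18, -11, -4, -3, 2, 4, 6, 8, 9, 11, 13, 15, 16, 20, 22, 26, 31, 35, 36, 37, 40, 42, 44, 46, 48}, so |A + A| = 27. Thus K = 27/7. For comparison, the minimum possible |A + A| over all 7-element sets is 2·7 − 1 = 13 (so min K = 13/7), attained only by arithmetic progressions.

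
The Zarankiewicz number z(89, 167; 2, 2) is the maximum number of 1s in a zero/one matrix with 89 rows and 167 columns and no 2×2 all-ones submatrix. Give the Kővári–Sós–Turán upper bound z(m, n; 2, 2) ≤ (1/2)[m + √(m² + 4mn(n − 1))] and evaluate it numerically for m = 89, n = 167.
z(89, 167; 2, 2) ≤ (1/2)[89 + √(89² + 4·89·167·166)] = (1/2)[89 + √9876953] = 1615.881

Kővári–Sós–Turán: let r_1, ..., r_89 be the row sums and z = Σ r_i the total number of 1s. Each pair of columns can share at most one row with both entries 1 (else a 2×2 all-ones block appears), so Σ_i C(r_i, 2) ≤ C(167, 2) = 13861. By convexity Σ_i C(r_i, 2) ≥ 89·C(z/89, 2) = z(z − 89)/(2·89), giving z² − 89z − 89·167·166 ≤ 0 and hence z ≤ (1/2)[89 + √(7921 + 4·2467258)] = (1/2)[89 + √9876953] ≈ (1/2)(89 + 3142.762) = 1615.881.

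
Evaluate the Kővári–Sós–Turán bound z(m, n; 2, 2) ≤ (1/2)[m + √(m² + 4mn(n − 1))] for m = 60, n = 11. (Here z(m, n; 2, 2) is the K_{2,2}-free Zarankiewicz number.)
z(60, 11; 2, 2) ≤ (1/2)[60 + √(60² + 4·60·11·10)] = (1/2)[60 + √30000] = 116.6025

Kővári–Sós–Turán: let r_1, ..., r_60 be the row sums and z = Σ r_i the total number of 1s. Each pair of columns can share at most one row with both entries 1 (else a 2×2 all-ones block appears), so Σ_i C(r_i, 2) ≤ C(11, 2) = 55. By convexity Σ_i C(r_i, 2) ≥ 60·C(z/60, 2) = z(z − 60)/(2·60), giving z² − 60z − 60·11·10 ≤ 0 and hence z ≤ (1/2)[60 + √(3600 + 4·6600)] = (1/2)[60 + √30000] ≈ (1/2)(60 + 173.2051) = 116.6025.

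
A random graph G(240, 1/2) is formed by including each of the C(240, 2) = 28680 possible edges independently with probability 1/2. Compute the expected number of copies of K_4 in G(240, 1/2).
E[# K_4] = C(240, 4) · (1/2)^C(4, 2) = 134810340 / 2^6 = 33702585/16 = 2106411.5625

For each 4-subset S of vertices (there are C(240, 4) = 134810340 such S), let X_S = 1 if S induces a K_4 (all C(4, 2) = 6 edges present). Then P(X_S = 1) = (1/2)^6 = 1/64. By linearity of expectation, E[# K_4] = C(240, 4) · (1/2)^6 = 134810340 / 64 = 33702585/16 = 2106411.5625.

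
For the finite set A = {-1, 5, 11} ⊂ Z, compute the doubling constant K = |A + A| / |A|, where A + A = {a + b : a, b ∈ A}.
K = |A + A| / |A| = 5/3

Enumerate A + A = {a + b : a, b ∈ A}. With |A| = 3, there are |A|^2 = 9 ordered sum pairs; collecting distinct values, A + A = {-2, 4, 10, 16, 22}, so |A + A| = 5. Thus K = 5/3. Here |A + A| = 2|A| − 1 = 5, the minimum possible — so K = 5/3 is minimal, which holds iff A is an arithmetic progression.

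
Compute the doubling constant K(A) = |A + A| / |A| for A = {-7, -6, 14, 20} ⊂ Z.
K = |A + A| / |A| = 10/4 = 5/2

Enumerate A + A = {a + b : a, b ∈ A}. With |A| = 4, there are |A|^2 = 16 ordered sum pairs; collecting distinct values, A + A = {-14, -13, -12, 7, 8, 13, 14, 28, 34, 40}, so |A + A| = 10. Thus K = 10/4 = 5/2. For comparison, the minimum possible |A + A| over all 4-element sets is 2·4 − 1 = 7 (so min K = 7/4), attained only by arithmetic progressions.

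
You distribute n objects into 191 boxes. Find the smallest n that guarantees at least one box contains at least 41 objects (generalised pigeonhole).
n = (41 − 1)·191 + 1 = 7641

By the generalised pigeonhole principle, to guarantee some box contains ≥ r objects we need more than (r − 1) · k objects total. Threshold: n = (r − 1) · k + 1. With r = 41 and k = 191: n = 40 · 191 + 1 = 7640 + 1 = 7641. For n = 7640 = 40 · 191, we can put exactly 40 objects in every box, avoiding 41 in any single one — so 7641 is tight.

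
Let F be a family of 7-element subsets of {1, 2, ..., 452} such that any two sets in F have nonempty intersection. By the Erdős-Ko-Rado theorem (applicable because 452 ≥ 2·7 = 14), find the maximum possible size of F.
max |F| = C(451, 6) = 11303769578640

Erdős-Ko-Rado (1961): when n ≥ 2k, max |F| = C(n−1, k−1). The bound is attained by the star {A : i ∈ A} for any fixed i ∈ [n]. Here C(452−1, 7−1) = C(451, 6) = 11303769578640.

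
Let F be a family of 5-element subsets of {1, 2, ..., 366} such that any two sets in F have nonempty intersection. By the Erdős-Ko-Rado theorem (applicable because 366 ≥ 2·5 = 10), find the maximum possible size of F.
max |F| = C(365, 4) = 727441715

The Erdős-Ko-Rado theorem states: for n ≥ 2k, an intersecting family of k-subsets of an n-element set has size at most C(n − 1, k − 1), with equality for 'star' families {A ⊆ [n] : |A| = k, i ∈ A} (fix an element i). For n = 366, k = 5: C(365, 4) = 727441715.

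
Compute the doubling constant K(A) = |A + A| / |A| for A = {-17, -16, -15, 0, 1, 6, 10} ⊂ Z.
K = |A + A| / |A| = 25/7

Enumerate A + A = {a + b : a, b ∈ A}. With |A| = 7, there are |A|^2 = 49 ordered sum pairs; collecting distinct values, A + A = {-34, -33, -32, -31, -30, -17, -16, -15, -14, -11, -10, -9, -7, -6, -5, 0, 1, 2, 6, 7, 10, 11, 12, 16, 20}, so |A + A| = 25. Thus K = 25/7. For comparison, the minimum possible |A + A| over all 7-element sets is 2·7 − 1 = 13 (so min K = 13/7), attained only by arithmetic progressions.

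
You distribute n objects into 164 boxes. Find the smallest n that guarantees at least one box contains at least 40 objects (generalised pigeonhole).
n = (40 − 1)·164 + 1 = 6397

By the generalised pigeonhole principle, to guarantee some box contains ≥ r objects we need more than (r − 1) · k objects total. Threshold: n = (r − 1) · k + 1. With r = 40 and k = 164: n = 39 · 164 + 1 = 6396 + 1 = 6397. For n = 6396 = 39 · 164, we can put exactly 39 objects in every box, avoiding 40 in any single one — so 6397 is tight.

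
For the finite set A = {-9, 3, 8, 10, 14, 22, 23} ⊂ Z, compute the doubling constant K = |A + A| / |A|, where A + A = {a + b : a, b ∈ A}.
K = |A + A| / |A| = 27/7

Enumerate A + A = {a + b : a, b ∈ A}. With |A| = 7, there are |A|^2 = 49 ordered sum pairs; collecting distinct values, A + A = {-18, -6, -1, 1, 5, 6, 11, 13, 14, 16, 17, 18, 20, 22, 24, 25, 26, 28, 30, 31, 32, 33, 36, 37, 44, 45, 46}, so |A + A| = 27. Thus K = 27/7. For comparison, the minimum possible |A + A| over all 7-element sets is 2·7 − 1 = 13 (so min K = 13/7), attained only by arithmetic progressions.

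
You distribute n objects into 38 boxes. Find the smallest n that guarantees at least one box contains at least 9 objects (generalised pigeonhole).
n = (9 − 1)·38 + 1 = 305

By the generalised pigeonhole principle, to guarantee some box contains ≥ r objects we need more than (r − 1) · k objects total. Threshold: n = (r − 1) · k + 1. With r = 9 and k = 38: n = 8 · 38 + 1 = 304 + 1 = 305. For n = 304 = 8 · 38, we can put exactly 8 objects in every box, avoiding 9 in any single one — so 305 is tight.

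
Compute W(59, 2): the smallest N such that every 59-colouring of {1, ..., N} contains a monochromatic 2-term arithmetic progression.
W(59, 2) = 59 + 1 = 60

A 2-term AP is any pair of integers, so a monochromatic 2-AP exists iff some colour is used at least twice. With 59 colours, the colouring i ↦ i on {1, ..., 59} uses each colour once, avoiding any monochromatic pair, so W(59, 2) > 59. For {1, ..., 60}, pigeonhole forces two integers of the same colour, which form a monochromatic 2-AP. Hence W(59, 2) = 60.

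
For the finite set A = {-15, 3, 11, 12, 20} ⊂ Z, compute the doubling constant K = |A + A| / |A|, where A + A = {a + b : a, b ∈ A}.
K = |A + A| / |A| = 14/5

Enumerate A + A = {a + b : a, b ∈ A}. With |A| = 5, there are |A|^2 = 25 ordered sum pairs; collecting distinct values, A + A = {-30, -12, -4, -3, 5, 6, 14, 15, 22, 23, 24, 31, 32, 40}, so |A + A| = 14. Thus K = 14/5. For comparison, the minimum possible |A + A| over all 5-element sets is 2·5 − 1 = 9 (so min K = 9/5), attained only by arithmetic progressions.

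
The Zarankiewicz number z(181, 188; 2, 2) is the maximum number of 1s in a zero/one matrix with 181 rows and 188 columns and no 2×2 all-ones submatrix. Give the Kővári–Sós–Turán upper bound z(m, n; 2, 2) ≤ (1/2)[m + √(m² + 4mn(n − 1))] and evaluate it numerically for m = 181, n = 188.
z(181, 188; 2, 2) ≤ (1/2)[181 + √(181² + 4·181·188·187)] = (1/2)[181 + √25485705] = 2614.6684

Kővári–Sós–Turán: let r_1, ..., r_181 be the row sums and z = Σ r_i the total number of 1s. Each pair of columns can share at most one row with both entries 1 (else a 2×2 all-ones block appears), so Σ_i C(r_i, 2) ≤ C(188, 2) = 17578. By convexity Σ_i C(r_i, 2) ≥ 181·C(z/181, 2) = z(z − 181)/(2·181), giving z² − 181z − 181·188·187 ≤ 0 and hence z ≤ (1/2)[181 + √(32761 + 4·6363236)] = (1/2)[181 + √25485705] ≈ (1/2)(181 + 5048.3369) = 2614.6684.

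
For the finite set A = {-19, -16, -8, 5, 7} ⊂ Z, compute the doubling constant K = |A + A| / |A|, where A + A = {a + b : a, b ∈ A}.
K = |A + A| / |A| = 15/5 = 3

Enumerate A + A = {a + b : a, b ∈ A}. With |A| = 5, there are |A|^2 = 25 ordered sum pairs; collecting distinct values, A + A = {-38, -35, -32, -27, -24, -16, -14, -12, -11, -9, -3, -1, 10, 12, 14}, so |A + A| = 15. Thus K = 15/5 = 3. For comparison, the minimum possible |A + A| over all 5-element sets is 2·5 − 1 = 9 (so min K = 9/5), attained only by arithmetic progressions.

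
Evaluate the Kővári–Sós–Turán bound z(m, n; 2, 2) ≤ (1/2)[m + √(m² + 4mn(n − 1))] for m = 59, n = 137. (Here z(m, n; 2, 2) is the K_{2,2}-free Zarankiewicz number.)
z(59, 137; 2, 2) ≤ (1/2)[59 + √(59² + 4·59·137·136)] = (1/2)[59 + √4400633] = 1078.3843

Kővári–Sós–Turán: let r_1, ..., r_59 be the row sums and z = Σ r_i the total number of 1s. Each pair of columns can share at most one row with both entries 1 (else a 2×2 all-ones block appears), so Σ_i C(r_i, 2) ≤ C(137, 2) = 9316. By convexity Σ_i C(r_i, 2) ≥ 59·C(z/59, 2) = z(z − 59)/(2·59), giving z² − 59z − 59·137·136 ≤ 0 and hence z ≤ (1/2)[59 + √(3481 + 4·1099288)] = (1/2)[59 + √4400633] ≈ (1/2)(59 + 2097.7686) = 1078.3843.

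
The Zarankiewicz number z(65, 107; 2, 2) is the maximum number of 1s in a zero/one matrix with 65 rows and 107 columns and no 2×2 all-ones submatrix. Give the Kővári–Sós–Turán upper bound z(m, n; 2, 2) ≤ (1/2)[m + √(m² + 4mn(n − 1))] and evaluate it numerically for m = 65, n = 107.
z(65, 107; 2, 2) ≤ (1/2)[65 + √(65² + 4·65·107·106)] = (1/2)[65 + √2953145] = 891.7359

Kővári–Sós–Turán: let r_1, ..., r_65 be the row sums and z = Σ r_i the total number of 1s. Each pair of columns can share at most one row with both entries 1 (else a 2×2 all-ones block appears), so Σ_i C(r_i, 2) ≤ C(107, 2) = 5671. By convexity Σ_i C(r_i, 2) ≥ 65·C(z/65, 2) = z(z − 65)/(2·65), giving z² − 65z − 65·107·106 ≤ 0 and hence z ≤ (1/2)[65 + √(4225 + 4·737230)] = (1/2)[65 + √2953145] ≈ (1/2)(65 + 1718.4717) = 891.7359.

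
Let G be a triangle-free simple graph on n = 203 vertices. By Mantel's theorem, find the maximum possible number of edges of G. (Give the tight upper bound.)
ex(203, K_3) = ⌊203^2/4⌋ = 10302

Mantel (1907): a triangle-free graph on n vertices has at most ⌊n^2/4⌋ edges, with equality for the complete bipartite graph K_{⌊n/2⌋, ⌈n/2⌉}. For n = 203: ⌊203^2/4⌋ = ⌊41209/4⌋ = 10302. The extremal graph is K_{101, 102}, which has 101·102 = 10302 edges.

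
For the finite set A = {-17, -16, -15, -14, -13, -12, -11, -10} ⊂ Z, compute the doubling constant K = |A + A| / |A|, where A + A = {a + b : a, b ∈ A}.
K = |A + A| / |A| = 15/8

Enumerate A + A = {a + b : a, b ∈ A}. With |A| = 8, there are |A|^2 = 64 ordered sum pairs; collecting distinct values, A + A = {-34, -33, -32, -31, -30, -29, -28, -27, -26, -25, -24, -23, -22, -21, -20}, so |A + A| = 15. Thus K = 15/8. Here |A + A| = 2|A| − 1 = 15, the minimum possible — so K = 15/8 is minimal, which holds iff A is an arithmetic progression.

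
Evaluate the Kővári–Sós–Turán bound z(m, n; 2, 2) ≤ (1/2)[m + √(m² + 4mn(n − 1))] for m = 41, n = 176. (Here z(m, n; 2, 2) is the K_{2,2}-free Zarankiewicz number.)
z(41, 176; 2, 2) ≤ (1/2)[41 + √(41² + 4·41·176·175)] = (1/2)[41 + √5052881] = 1144.4307

Kővári–Sós–Turán: let r_1, ..., r_41 be the row sums and z = Σ r_i the total number of 1s. Each pair of columns can share at most one row with both entries 1 (else a 2×2 all-ones block appears), so Σ_i C(r_i, 2) ≤ C(176, 2) = 15400. By convexity Σ_i C(r_i, 2) ≥ 41·C(z/41, 2) = z(z − 41)/(2·41), giving z² − 41z − 41·176·175 ≤ 0 and hence z ≤ (1/2)[41 + √(1681 + 4·1262800)] = (1/2)[41 + √5052881] ≈ (1/2)(41 + 2247.8614) = 1144.4307.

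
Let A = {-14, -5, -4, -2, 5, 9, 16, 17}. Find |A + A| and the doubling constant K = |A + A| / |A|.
K = |A + A| / |A| = 32/8 = 4

Enumerate A + A = {a + b : a, b ∈ A}. With |A| = 8, there are |A|^2 = 64 ordered sum pairs; collecting distinct values, A + A = {-28, -19, -18, -16, -10, -9, -8, -7, -6, -5, -4, 0, 1, 2, 3, 4, 5, 7, 10, 11, 12, 13, 14, 15, 18, 21, 22, 25, 26, 32, 33, 34}, so |A + A| = 32. Thus K = 32/8 = 4. For comparison, the minimum possible |A + A| over all 8-element sets is 2·8 − 1 = 15 (so min K = 15/8), attained only by arithmetic progressions.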